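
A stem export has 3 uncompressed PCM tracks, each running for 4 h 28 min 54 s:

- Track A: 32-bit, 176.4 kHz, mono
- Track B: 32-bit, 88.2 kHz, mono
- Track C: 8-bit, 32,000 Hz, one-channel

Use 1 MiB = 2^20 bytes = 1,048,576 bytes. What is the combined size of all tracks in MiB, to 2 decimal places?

4 h 28 min 54 s = 16,134 s.
Track A: 176,400 × 16,134 × 4 × 1 = 11,384,150,400 bytes.
Track B: 88,200 × 16,134 × 4 × 1 = 5,692,075,200 bytes.
Track C: 32,000 × 16,134 × 1 × 1 = 516,288,000 bytes.
Total = 17,592,513,600 bytes = 16777.53 MiB.

16777.53 MiB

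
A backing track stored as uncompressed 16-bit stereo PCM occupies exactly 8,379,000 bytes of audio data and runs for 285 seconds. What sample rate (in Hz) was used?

Bytes = sample_rate × seconds × bytes_per_sample × channels.
sample_rate = 8,379,000 / (285 × 2 × 2) = 8,379,000 / 1,140 = 7,350 Hz.

7,350 Hz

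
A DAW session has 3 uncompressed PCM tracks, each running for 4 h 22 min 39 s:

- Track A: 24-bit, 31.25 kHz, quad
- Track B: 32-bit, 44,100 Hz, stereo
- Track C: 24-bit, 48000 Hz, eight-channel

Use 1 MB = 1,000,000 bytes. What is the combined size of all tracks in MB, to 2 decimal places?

29623.77 MB

4 h 22 min 39 s = 15,759 s.
Track A: 31,250 × 15,759 × 3 × 4 = 5,909,625,000 bytes.
Track B: 44,100 × 15,759 × 4 × 2 = 5,559,775,200 bytes.
Track C: 48,000 × 15,759 × 3 × 8 = 18,154,368,000 bytes.
Total = 29,623,768,200 bytes = 29623.77 MB.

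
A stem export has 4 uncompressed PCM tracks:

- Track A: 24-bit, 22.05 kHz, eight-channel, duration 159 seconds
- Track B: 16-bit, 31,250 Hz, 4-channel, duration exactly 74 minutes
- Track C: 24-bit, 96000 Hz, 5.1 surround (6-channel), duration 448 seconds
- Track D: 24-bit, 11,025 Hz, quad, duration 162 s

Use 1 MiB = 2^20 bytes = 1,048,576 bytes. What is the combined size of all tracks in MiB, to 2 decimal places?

Track A: 22,050 × 159 × 3 × 8 = 84,142,800 bytes.
Track B: exactly 74 minutes = 4,440 s; 31,250 × 4,440 × 2 × 4 = 1,110,000,000 bytes.
Track C: 96,000 × 448 × 3 × 6 = 774,144,000 bytes.
Track D: 11,025 × 162 × 3 × 4 = 21,432,600 bytes.
Total = 1,989,719,400 bytes = 1897.54 MiB.

1897.54 MiB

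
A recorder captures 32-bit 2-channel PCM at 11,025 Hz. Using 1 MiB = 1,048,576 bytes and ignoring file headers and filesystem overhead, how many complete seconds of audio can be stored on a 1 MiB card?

Uncompressed byte rate = 11,025 × 4 × 2 = 88,200 bytes/s.
Capacity = 1 × 1,048,576 = 1,048,576 bytes.
1,048,576 / 88,200 ≈ 11.89 s → 11 seconds.

11 seconds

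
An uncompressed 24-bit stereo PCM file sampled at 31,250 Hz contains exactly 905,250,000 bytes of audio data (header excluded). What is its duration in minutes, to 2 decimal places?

Byte rate = 31,250 × 3 × 2 = 187,500 bytes/s.
Duration = 905,250,000 / 187,500 = 4,828 s.
4,828 s / 60 = 80.47 minutes.

80.47 minutes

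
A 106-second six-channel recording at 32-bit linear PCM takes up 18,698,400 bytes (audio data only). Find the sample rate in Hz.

Bytes = sample_rate × seconds × bytes_per_sample × channels.
sample_rate = 18,698,400 / (106 × 4 × 6) = 18,698,400 / 2,544 = 7,350 Hz.

7,350 Hz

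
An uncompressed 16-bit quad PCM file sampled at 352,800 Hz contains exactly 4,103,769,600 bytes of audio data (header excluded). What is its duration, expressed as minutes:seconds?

Byte rate = 352,800 × 2 × 4 = 2,822,400 bytes/s.
Duration = 4,103,769,600 / 2,822,400 = 1,454 s.
1,454 s = 24:14.

24:14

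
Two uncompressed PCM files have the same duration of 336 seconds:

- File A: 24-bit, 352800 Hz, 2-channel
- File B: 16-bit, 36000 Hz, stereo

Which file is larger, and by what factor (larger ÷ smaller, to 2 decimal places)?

File A: 352,800 × 3 × 2 = 2,116,800 bytes/s.
File B: 36,000 × 2 × 2 = 144,000 bytes/s.
File A is larger; ratio = 711,244,800 / 48,384,000 = 14.70.

File A, by a factor of 14.70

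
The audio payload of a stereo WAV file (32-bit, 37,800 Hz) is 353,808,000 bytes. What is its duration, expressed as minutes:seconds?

19:30

Byte rate = 37,800 × 4 × 2 = 302,400 bytes/s.
Duration = 353,808,000 / 302,400 = 1,170 s.
1,170 s = 19:30.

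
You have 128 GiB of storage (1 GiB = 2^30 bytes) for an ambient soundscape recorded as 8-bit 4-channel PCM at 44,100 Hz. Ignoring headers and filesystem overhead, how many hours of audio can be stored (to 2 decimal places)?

216.43 hours

Uncompressed byte rate = 44,100 × 1 × 4 = 176,400 bytes/s.
Capacity = 128 × 1,073,741,824 = 137,438,953,472 bytes.
137,438,953,472 / 176,400 ≈ 779132.39 s → 216.43 hours.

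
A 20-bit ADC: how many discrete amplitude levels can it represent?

2^20 = 1,048,576.

1,048,576 levels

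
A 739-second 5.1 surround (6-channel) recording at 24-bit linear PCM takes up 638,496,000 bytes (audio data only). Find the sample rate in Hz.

Bytes = sample_rate × seconds × bytes_per_sample × channels.
sample_rate = 638,496,000 / (739 × 3 × 6) = 638,496,000 / 13,302 = 48,000 Hz.

48,000 Hz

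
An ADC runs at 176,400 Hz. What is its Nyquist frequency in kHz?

Nyquist frequency = sample rate / 2 = 176,400 / 2 = 88.2 kHz.

88.2 kHz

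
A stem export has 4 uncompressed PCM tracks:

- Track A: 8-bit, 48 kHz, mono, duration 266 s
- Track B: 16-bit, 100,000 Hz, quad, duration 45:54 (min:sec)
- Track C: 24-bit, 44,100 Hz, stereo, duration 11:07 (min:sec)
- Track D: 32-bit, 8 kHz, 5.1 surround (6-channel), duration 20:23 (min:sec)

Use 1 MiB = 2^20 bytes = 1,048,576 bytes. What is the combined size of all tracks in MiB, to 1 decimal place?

2505.6 MiB

Track A: 48,000 × 266 × 1 × 1 = 12,768,000 bytes.
Track B: 45:54 (min:sec) = 2,754 s; 100,000 × 2,754 × 2 × 4 = 2,203,200,000 bytes.
Track C: 11:07 (min:sec) = 667 s; 44,100 × 667 × 3 × 2 = 176,488,200 bytes.
Track D: 20:23 (min:sec) = 1,223 s; 8,000 × 1,223 × 4 × 6 = 234,816,000 bytes.
Total = 2,627,272,200 bytes = 2505.6 MiB.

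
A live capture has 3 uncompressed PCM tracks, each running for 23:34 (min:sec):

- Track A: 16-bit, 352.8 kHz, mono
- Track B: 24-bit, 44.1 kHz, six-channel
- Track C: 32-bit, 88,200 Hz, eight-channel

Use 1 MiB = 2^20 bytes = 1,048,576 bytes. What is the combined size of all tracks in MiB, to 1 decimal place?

5827.9 MiB

23:34 (min:sec) = 1,414 s.
Track A: 352,800 × 1,414 × 2 × 1 = 997,718,400 bytes.
Track B: 44,100 × 1,414 × 3 × 6 = 1,122,433,200 bytes.
Track C: 88,200 × 1,414 × 4 × 8 = 3,990,873,600 bytes.
Total = 6,111,025,200 bytes = 5827.9 MiB.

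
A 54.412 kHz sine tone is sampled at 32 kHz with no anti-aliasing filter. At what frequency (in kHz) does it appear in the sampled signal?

9.588 kHz

Nyquist = 32,000/2 = 16,000 Hz; 54,412 Hz exceeds it.
Alias = |54,412 − 2×32,000| = |54,412 − 64,000| = 9,588 Hz = 9.588 kHz.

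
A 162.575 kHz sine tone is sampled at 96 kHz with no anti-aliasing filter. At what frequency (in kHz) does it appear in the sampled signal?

Nyquist = 96,000/2 = 48,000 Hz; 162,575 Hz exceeds it.
Alias = |162,575 − 2×96,000| = |162,575 − 192,000| = 29,425 Hz = 29.425 kHz.

29.425 kHz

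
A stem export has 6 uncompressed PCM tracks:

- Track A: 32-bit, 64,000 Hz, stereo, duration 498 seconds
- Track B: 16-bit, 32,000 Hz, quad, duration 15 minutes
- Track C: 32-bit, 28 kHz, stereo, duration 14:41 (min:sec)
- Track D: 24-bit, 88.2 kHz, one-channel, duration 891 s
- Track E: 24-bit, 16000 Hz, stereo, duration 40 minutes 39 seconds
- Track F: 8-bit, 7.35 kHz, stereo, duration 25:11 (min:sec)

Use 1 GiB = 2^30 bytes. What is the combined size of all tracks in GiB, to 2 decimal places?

1.09 GiB

Track A: 64,000 × 498 × 4 × 2 = 254,976,000 bytes.
Track B: 15 minutes = 900 s; 32,000 × 900 × 2 × 4 = 230,400,000 bytes.
Track C: 14:41 (min:sec) = 881 s; 28,000 × 881 × 4 × 2 = 197,344,000 bytes.
Track D: 88,200 × 891 × 3 × 1 = 235,758,600 bytes.
Track E: 40 minutes 39 seconds = 2,439 s; 16,000 × 2,439 × 3 × 2 = 234,144,000 bytes.
Track F: 25:11 (min:sec) = 1,511 s; 7,350 × 1,511 × 1 × 2 = 22,211,700 bytes.
Total = 1,174,834,300 bytes = 1.09 GiB.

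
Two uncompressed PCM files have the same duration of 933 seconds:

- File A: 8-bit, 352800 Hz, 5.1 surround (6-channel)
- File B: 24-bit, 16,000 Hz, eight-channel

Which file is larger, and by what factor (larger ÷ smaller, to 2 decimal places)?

File A, by a factor of 5.51

File A: 352,800 × 1 × 6 = 2,116,800 bytes/s.
File B: 16,000 × 3 × 8 = 384,000 bytes/s.
File A is larger; ratio = 1,974,974,400 / 358,272,000 = 5.51.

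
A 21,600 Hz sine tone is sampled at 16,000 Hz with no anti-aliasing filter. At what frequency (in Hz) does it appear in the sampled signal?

5,600 Hz

Nyquist = 16,000/2 = 8,000 Hz; 21,600 Hz exceeds it.
Alias = |21,600 − 1×16,000| = |21,600 − 16,000| = 5,600 Hz.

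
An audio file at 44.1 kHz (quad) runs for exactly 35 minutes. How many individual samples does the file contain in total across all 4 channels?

370,440,000 samples

exactly 35 minutes = 2,100 s.
44,100 × 2,100 s × 4 ch = 370,440,000 samples.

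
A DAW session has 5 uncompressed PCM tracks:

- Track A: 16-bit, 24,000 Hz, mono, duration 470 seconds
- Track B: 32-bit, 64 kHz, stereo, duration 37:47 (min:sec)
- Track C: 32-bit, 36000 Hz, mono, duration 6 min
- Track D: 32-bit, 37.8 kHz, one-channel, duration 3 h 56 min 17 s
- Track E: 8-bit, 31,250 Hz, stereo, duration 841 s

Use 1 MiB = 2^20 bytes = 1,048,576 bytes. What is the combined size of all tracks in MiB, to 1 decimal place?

Track A: 24,000 × 470 × 2 × 1 = 22,560,000 bytes.
Track B: 37:47 (min:sec) = 2,267 s; 64,000 × 2,267 × 4 × 2 = 1,160,704,000 bytes.
Track C: 6 min = 360 s; 36,000 × 360 × 4 × 1 = 51,840,000 bytes.
Track D: 3 h 56 min 17 s = 14,177 s; 37,800 × 14,177 × 4 × 1 = 2,143,562,400 bytes.
Track E: 31,250 × 841 × 1 × 2 = 52,562,500 bytes.
Total = 3,431,228,900 bytes = 3272.3 MiB.

3272.3 MiB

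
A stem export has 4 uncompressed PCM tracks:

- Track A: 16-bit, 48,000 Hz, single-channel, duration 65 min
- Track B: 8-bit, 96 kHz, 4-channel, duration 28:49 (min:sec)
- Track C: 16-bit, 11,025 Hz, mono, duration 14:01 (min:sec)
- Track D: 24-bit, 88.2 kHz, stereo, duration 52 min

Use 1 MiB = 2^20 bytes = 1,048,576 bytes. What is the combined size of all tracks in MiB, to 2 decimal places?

Track A: 65 min = 3,900 s; 48,000 × 3,900 × 2 × 1 = 374,400,000 bytes.
Track B: 28:49 (min:sec) = 1,729 s; 96,000 × 1,729 × 1 × 4 = 663,936,000 bytes.
Track C: 14:01 (min:sec) = 841 s; 11,025 × 841 × 2 × 1 = 18,544,050 bytes.
Track D: 52 min = 3,120 s; 88,200 × 3,120 × 3 × 2 = 1,651,104,000 bytes.
Total = 2,707,984,050 bytes = 2582.53 MiB.

2582.53 MiB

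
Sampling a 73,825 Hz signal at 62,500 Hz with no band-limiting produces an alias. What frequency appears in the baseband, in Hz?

11,325 Hz

Nyquist = 62,500/2 = 31,250 Hz; 73,825 Hz exceeds it.
Alias = |73,825 − 1×62,500| = |73,825 − 62,500| = 11,325 Hz.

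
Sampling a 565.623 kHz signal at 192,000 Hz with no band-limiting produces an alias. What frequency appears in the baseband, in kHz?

Nyquist = 192,000/2 = 96,000 Hz; 565,623 Hz exceeds it.
Alias = |565,623 − 3×192,000| = |565,623 − 576,000| = 10,377 Hz = 10.377 kHz.

10.377 kHz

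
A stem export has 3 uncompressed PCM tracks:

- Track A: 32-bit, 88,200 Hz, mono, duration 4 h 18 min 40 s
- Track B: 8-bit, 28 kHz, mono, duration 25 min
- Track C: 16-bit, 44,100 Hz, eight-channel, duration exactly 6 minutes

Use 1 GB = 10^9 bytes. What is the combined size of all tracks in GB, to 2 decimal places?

Track A: 4 h 18 min 40 s = 15,520 s; 88,200 × 15,520 × 4 × 1 = 5,475,456,000 bytes.
Track B: 25 min = 1,500 s; 28,000 × 1,500 × 1 × 1 = 42,000,000 bytes.
Track C: exactly 6 minutes = 360 s; 44,100 × 360 × 2 × 8 = 254,016,000 bytes.
Total = 5,771,472,000 bytes = 5.77 GB.

5.77 GB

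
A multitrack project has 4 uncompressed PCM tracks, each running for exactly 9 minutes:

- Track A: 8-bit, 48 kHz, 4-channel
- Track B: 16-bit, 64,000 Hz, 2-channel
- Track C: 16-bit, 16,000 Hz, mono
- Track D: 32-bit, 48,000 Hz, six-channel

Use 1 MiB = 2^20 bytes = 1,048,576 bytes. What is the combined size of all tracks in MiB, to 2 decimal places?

exactly 9 minutes = 540 s.
Track A: 48,000 × 540 × 1 × 4 = 103,680,000 bytes.
Track B: 64,000 × 540 × 2 × 2 = 138,240,000 bytes.
Track C: 16,000 × 540 × 2 × 1 = 17,280,000 bytes.
Track D: 48,000 × 540 × 4 × 6 = 622,080,000 bytes.
Total = 881,280,000 bytes = 840.45 MiB.

840.45 MiB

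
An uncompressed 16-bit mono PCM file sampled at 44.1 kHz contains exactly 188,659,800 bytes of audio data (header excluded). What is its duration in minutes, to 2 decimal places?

Byte rate = 44,100 × 2 × 1 = 88,200 bytes/s.
Duration = 188,659,800 / 88,200 = 2,139 s.
2,139 s / 60 = 35.65 minutes.

35.65 minutes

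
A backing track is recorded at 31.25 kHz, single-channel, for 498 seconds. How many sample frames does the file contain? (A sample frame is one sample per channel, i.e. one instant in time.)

31,250 samples/s × 498 s = 15,562,500 frames.

15,562,500 sample frames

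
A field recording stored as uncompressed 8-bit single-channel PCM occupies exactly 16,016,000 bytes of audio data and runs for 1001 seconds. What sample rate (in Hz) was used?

16,000 Hz

Bytes = sample_rate × seconds × bytes_per_sample × channels.
sample_rate = 16,016,000 / (1,001 × 1 × 1) = 16,016,000 / 1,001 = 16,000 Hz.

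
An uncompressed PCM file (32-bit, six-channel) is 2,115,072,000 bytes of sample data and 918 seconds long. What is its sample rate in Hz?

Bytes = sample_rate × seconds × bytes_per_sample × channels.
sample_rate = 2,115,072,000 / (918 × 4 × 6) = 2,115,072,000 / 22,032 = 96,000 Hz.

96,000 Hz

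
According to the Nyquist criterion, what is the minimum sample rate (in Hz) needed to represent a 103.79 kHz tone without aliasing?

Minimum sample rate = 2 × 103,790 Hz = 207,580 Hz.

207,580 Hz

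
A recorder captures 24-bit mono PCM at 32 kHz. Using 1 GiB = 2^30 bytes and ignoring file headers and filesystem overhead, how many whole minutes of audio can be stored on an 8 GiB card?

1,491 minutes

Uncompressed byte rate = 32,000 × 3 × 1 = 96,000 bytes/s.
Capacity = 8 × 1,073,741,824 = 8,589,934,592 bytes.
8,589,934,592 / 96,000 ≈ 89478.49 s → 1,491 minutes.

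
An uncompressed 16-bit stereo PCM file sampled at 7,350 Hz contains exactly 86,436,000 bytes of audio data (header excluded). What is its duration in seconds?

2,940 seconds

Byte rate = 7,350 × 2 × 2 = 29,400 bytes/s.
Duration = 86,436,000 / 29,400 = 2,940 s.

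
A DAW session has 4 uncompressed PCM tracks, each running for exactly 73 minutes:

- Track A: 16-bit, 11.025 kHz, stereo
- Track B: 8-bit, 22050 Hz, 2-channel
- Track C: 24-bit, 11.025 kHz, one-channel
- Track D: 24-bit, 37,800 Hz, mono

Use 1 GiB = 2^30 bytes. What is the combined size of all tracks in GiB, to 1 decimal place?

1.0 GiB

exactly 73 minutes = 4,380 s.
Track A: 11,025 × 4,380 × 2 × 2 = 193,158,000 bytes.
Track B: 22,050 × 4,380 × 1 × 2 = 193,158,000 bytes.
Track C: 11,025 × 4,380 × 3 × 1 = 144,868,500 bytes.
Track D: 37,800 × 4,380 × 3 × 1 = 496,692,000 bytes.
Total = 1,027,876,500 bytes = 1.0 GiB.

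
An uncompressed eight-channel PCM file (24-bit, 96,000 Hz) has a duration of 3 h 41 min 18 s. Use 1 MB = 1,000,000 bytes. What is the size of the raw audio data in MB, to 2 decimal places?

30592.51 MB

Duration = 3 h 41 min 18 s = 13,278 s.
Bytes = 96,000 samples/s × 13,278 s × 3 bytes/sample × 8 ch = 30,592,512,000 bytes.
30,592,512,000 / 1,000,000 = 30592.51 MB.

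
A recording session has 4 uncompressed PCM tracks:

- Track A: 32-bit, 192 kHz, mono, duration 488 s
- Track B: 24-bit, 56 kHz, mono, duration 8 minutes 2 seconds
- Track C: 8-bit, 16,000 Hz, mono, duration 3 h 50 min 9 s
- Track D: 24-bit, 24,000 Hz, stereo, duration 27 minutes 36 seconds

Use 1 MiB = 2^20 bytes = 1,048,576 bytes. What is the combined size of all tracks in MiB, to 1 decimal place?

Track A: 192,000 × 488 × 4 × 1 = 374,784,000 bytes.
Track B: 8 minutes 2 seconds = 482 s; 56,000 × 482 × 3 × 1 = 80,976,000 bytes.
Track C: 3 h 50 min 9 s = 13,809 s; 16,000 × 13,809 × 1 × 1 = 220,944,000 bytes.
Track D: 27 minutes 36 seconds = 1,656 s; 24,000 × 1,656 × 3 × 2 = 238,464,000 bytes.
Total = 915,168,000 bytes = 872.8 MiB.

872.8 MiB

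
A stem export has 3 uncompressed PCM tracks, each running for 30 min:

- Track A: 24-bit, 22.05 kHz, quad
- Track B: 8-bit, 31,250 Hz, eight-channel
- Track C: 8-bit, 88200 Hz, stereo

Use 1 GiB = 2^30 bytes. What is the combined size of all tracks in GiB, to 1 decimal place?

30 min = 1,800 s.
Track A: 22,050 × 1,800 × 3 × 4 = 476,280,000 bytes.
Track B: 31,250 × 1,800 × 1 × 8 = 450,000,000 bytes.
Track C: 88,200 × 1,800 × 1 × 2 = 317,520,000 bytes.
Total = 1,243,800,000 bytes = 1.2 GiB.

1.2 GiB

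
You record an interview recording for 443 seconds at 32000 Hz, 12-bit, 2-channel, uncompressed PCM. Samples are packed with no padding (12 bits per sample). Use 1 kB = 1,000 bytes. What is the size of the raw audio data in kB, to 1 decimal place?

42528.0 kB

Bits = 32,000 × 443 × 12 × 2 = 340,224,000 bits = 42,528,000 bytes.
42,528,000 / 1,000 = 42528.0 kB.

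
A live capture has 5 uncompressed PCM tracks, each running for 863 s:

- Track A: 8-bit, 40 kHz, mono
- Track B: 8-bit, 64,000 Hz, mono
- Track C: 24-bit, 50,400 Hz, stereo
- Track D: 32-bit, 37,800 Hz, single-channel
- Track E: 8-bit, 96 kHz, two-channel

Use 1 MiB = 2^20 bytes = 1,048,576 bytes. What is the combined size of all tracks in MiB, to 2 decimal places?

Track A: 40,000 × 863 × 1 × 1 = 34,520,000 bytes.
Track B: 64,000 × 863 × 1 × 1 = 55,232,000 bytes.
Track C: 50,400 × 863 × 3 × 2 = 260,971,200 bytes.
Track D: 37,800 × 863 × 4 × 1 = 130,485,600 bytes.
Track E: 96,000 × 863 × 1 × 2 = 165,696,000 bytes.
Total = 646,904,800 bytes = 616.94 MiB.

616.94 MiB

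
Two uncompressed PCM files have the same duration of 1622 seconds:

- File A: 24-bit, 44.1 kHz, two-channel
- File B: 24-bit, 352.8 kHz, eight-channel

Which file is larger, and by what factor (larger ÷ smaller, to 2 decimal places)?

File A: 44,100 × 3 × 2 = 264,600 bytes/s.
File B: 352,800 × 3 × 8 = 8,467,200 bytes/s.
File B is larger; ratio = 13,733,798,400 / 429,181,200 = 32.00.

File B, by a factor of 32.00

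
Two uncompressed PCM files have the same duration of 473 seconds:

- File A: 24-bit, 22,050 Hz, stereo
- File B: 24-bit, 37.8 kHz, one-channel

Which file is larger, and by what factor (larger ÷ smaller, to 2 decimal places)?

File A: 22,050 × 3 × 2 = 132,300 bytes/s.
File B: 37,800 × 3 × 1 = 113,400 bytes/s.
File A is larger; ratio = 62,577,900 / 53,638,200 = 1.17.

File A, by a factor of 1.17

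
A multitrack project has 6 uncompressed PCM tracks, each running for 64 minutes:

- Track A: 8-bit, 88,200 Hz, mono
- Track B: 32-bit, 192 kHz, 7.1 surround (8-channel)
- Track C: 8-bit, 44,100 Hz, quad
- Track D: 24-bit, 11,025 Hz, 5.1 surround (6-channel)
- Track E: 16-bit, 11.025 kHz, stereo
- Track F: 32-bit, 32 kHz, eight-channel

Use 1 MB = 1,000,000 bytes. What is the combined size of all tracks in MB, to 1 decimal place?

64 minutes = 3,840 s.
Track A: 88,200 × 3,840 × 1 × 1 = 338,688,000 bytes.
Track B: 192,000 × 3,840 × 4 × 8 = 23,592,960,000 bytes.
Track C: 44,100 × 3,840 × 1 × 4 = 677,376,000 bytes.
Track D: 11,025 × 3,840 × 3 × 6 = 762,048,000 bytes.
Track E: 11,025 × 3,840 × 2 × 2 = 169,344,000 bytes.
Track F: 32,000 × 3,840 × 4 × 8 = 3,932,160,000 bytes.
Total = 29,472,576,000 bytes = 29472.6 MB.

29472.6 MB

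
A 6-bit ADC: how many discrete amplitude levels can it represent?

2^6 = 64.

64 levels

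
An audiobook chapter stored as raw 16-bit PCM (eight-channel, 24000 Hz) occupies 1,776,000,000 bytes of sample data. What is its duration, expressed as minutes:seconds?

77:05

Byte rate = 24,000 × 2 × 8 = 384,000 bytes/s.
Duration = 1,776,000,000 / 384,000 = 4,625 s.
4,625 s = 77:05.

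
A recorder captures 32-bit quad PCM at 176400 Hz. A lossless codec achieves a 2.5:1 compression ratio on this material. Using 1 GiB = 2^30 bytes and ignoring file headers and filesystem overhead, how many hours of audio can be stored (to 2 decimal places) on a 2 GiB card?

Uncompressed byte rate = 176,400 × 4 × 4 = 2,822,400 bytes/s.
After 2.5:1 compression, effective rate ≈ 1128960 bytes/s.
Capacity = 2 × 1,073,741,824 = 2,147,483,648 bytes.
2,147,483,648 / effective rate ≈ 1902.18 s → 0.53 hours.

0.53 hours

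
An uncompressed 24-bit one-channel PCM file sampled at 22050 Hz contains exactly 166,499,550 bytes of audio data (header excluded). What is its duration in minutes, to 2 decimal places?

41.95 minutes

Byte rate = 22,050 × 3 × 1 = 66,150 bytes/s.
Duration = 166,499,550 / 66,150 = 2,517 s.
2,517 s / 60 = 41.95 minutes.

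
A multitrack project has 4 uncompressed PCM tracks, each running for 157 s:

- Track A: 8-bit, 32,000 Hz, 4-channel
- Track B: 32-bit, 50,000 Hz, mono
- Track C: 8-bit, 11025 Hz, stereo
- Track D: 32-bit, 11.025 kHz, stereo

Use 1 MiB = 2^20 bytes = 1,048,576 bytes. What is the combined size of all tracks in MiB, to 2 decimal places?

65.62 MiB

Track A: 32,000 × 157 × 1 × 4 = 20,096,000 bytes.
Track B: 50,000 × 157 × 4 × 1 = 31,400,000 bytes.
Track C: 11,025 × 157 × 1 × 2 = 3,461,850 bytes.
Track D: 11,025 × 157 × 4 × 2 = 13,847,400 bytes.
Total = 68,805,250 bytes = 65.62 MiB.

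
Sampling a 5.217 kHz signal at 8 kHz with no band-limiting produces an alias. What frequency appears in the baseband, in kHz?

Nyquist = 8,000/2 = 4,000 Hz; 5,217 Hz exceeds it.
Alias = |5,217 − 1×8,000| = |5,217 − 8,000| = 2,783 Hz = 2.783 kHz.

2.783 kHz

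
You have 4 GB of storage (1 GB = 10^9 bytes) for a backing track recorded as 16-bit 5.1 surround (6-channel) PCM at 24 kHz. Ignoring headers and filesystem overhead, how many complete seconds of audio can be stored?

13,888 seconds

Uncompressed byte rate = 24,000 × 2 × 6 = 288,000 bytes/s.
Capacity = 4 × 1,000,000,000 = 4,000,000,000 bytes.
4,000,000,000 / 288,000 ≈ 13888.89 s → 13,888 seconds.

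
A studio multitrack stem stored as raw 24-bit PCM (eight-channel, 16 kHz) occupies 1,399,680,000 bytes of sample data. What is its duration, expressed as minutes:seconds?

Byte rate = 16,000 × 3 × 8 = 384,000 bytes/s.
Duration = 1,399,680,000 / 384,000 = 3,645 s.
3,645 s = 60:45.

60:45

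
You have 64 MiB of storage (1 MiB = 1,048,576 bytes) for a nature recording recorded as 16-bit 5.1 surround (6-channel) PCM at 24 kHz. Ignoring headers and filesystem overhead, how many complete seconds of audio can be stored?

Uncompressed byte rate = 24,000 × 2 × 6 = 288,000 bytes/s.
Capacity = 64 × 1,048,576 = 67,108,864 bytes.
67,108,864 / 288,000 ≈ 233.02 s → 233 seconds.

233 seconds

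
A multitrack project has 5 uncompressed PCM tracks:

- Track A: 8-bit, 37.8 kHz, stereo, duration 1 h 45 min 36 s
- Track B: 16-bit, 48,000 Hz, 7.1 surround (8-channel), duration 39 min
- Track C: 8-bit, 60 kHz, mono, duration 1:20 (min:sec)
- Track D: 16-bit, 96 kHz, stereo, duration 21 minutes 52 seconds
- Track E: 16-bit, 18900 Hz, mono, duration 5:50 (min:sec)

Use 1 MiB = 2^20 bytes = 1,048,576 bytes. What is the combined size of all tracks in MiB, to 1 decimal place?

Track A: 1 h 45 min 36 s = 6,336 s; 37,800 × 6,336 × 1 × 2 = 479,001,600 bytes.
Track B: 39 min = 2,340 s; 48,000 × 2,340 × 2 × 8 = 1,797,120,000 bytes.
Track C: 1:20 (min:sec) = 80 s; 60,000 × 80 × 1 × 1 = 4,800,000 bytes.
Track D: 21 minutes 52 seconds = 1,312 s; 96,000 × 1,312 × 2 × 2 = 503,808,000 bytes.
Track E: 5:50 (min:sec) = 350 s; 18,900 × 350 × 2 × 1 = 13,230,000 bytes.
Total = 2,797,959,600 bytes = 2668.3 MiB.

2668.3 MiB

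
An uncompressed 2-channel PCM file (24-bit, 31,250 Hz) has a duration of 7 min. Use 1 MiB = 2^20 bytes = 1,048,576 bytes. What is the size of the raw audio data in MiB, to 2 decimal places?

75.10 MiB

Duration = 7 min = 420 s.
Bytes = 31,250 samples/s × 420 s × 3 bytes/sample × 2 ch = 78,750,000 bytes.
78,750,000 / 1,048,576 = 75.10 MiB.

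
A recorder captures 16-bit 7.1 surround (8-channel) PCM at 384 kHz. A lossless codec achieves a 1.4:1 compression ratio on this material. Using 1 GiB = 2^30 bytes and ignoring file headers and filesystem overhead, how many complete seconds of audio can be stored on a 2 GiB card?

489 seconds

Uncompressed byte rate = 384,000 × 2 × 8 = 6,144,000 bytes/s.
After 1.4:1 compression, effective rate ≈ 4388571.43 bytes/s.
Capacity = 2 × 1,073,741,824 = 2,147,483,648 bytes.
2,147,483,648 / effective rate ≈ 489.34 s → 489 seconds.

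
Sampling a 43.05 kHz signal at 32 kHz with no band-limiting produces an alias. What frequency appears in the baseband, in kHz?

Nyquist = 32,000/2 = 16,000 Hz; 43,050 Hz exceeds it.
Alias = |43,050 − 1×32,000| = |43,050 − 32,000| = 11,050 Hz = 11.05 kHz.

11.05 kHz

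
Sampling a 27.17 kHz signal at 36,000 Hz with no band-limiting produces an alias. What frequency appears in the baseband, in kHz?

8.83 kHz

Nyquist = 36,000/2 = 18,000 Hz; 27,170 Hz exceeds it.
Alias = |27,170 − 1×36,000| = |27,170 − 36,000| = 8,830 Hz = 8.83 kHz.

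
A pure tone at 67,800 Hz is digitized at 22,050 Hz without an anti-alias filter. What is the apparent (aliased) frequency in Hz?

1,650 Hz

Nyquist = 22,050/2 = 11,025 Hz; 67,800 Hz exceeds it.
Alias = |67,800 − 3×22,050| = |67,800 − 66,150| = 1,650 Hz.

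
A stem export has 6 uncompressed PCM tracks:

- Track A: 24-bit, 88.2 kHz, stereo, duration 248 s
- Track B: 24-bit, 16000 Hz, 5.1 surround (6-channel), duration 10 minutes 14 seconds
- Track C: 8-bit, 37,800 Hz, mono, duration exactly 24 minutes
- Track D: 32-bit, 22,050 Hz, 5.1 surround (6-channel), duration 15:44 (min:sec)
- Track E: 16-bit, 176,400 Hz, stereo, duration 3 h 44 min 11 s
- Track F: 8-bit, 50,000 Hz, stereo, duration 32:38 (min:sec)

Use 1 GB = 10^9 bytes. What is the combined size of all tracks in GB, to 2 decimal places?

Track A: 88,200 × 248 × 3 × 2 = 131,241,600 bytes.
Track B: 10 minutes 14 seconds = 614 s; 16,000 × 614 × 3 × 6 = 176,832,000 bytes.
Track C: exactly 24 minutes = 1,440 s; 37,800 × 1,440 × 1 × 1 = 54,432,000 bytes.
Track D: 15:44 (min:sec) = 944 s; 22,050 × 944 × 4 × 6 = 499,564,800 bytes.
Track E: 3 h 44 min 11 s = 13,451 s; 176,400 × 13,451 × 2 × 2 = 9,491,025,600 bytes.
Track F: 32:38 (min:sec) = 1,958 s; 50,000 × 1,958 × 1 × 2 = 195,800,000 bytes.
Total = 10,548,896,000 bytes = 10.55 GB.

10.55 GB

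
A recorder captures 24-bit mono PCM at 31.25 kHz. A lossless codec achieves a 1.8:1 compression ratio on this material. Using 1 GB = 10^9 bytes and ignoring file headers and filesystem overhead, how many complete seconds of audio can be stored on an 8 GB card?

153,600 seconds

Uncompressed byte rate = 31,250 × 3 × 1 = 93,750 bytes/s.
After 1.8:1 compression, effective rate ≈ 52083.33 bytes/s.
Capacity = 8 × 1,000,000,000 = 8,000,000,000 bytes.
8,000,000,000 / effective rate ≈ 153600 s → 153,600 seconds.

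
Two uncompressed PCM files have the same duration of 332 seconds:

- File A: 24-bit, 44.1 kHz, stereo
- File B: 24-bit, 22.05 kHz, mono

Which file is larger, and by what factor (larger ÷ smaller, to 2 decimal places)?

File A: 44,100 × 3 × 2 = 264,600 bytes/s.
File B: 22,050 × 3 × 1 = 66,150 bytes/s.
File A is larger; ratio = 87,847,200 / 21,961,800 = 4.00.

File A, by a factor of 4.00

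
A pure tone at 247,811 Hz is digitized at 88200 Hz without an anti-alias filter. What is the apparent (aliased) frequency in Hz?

Nyquist = 88,200/2 = 44,100 Hz; 247,811 Hz exceeds it.
Alias = |247,811 − 3×88,200| = |247,811 − 264,600| = 16,789 Hz.

16,789 Hz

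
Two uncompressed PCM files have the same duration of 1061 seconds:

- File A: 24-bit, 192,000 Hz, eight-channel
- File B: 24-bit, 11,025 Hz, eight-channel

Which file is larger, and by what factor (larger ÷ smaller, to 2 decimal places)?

File A, by a factor of 17.41

File A: 192,000 × 3 × 8 = 4,608,000 bytes/s.
File B: 11,025 × 3 × 8 = 264,600 bytes/s.
File A is larger; ratio = 4,889,088,000 / 280,740,600 = 17.41.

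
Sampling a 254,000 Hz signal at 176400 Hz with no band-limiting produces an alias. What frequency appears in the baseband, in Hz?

Nyquist = 176,400/2 = 88,200 Hz; 254,000 Hz exceeds it.
Alias = |254,000 − 1×176,400| = |254,000 − 176,400| = 77,600 Hz.

77,600 Hz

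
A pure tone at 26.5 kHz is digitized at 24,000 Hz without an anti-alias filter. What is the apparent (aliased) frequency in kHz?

Nyquist = 24,000/2 = 12,000 Hz; 26,500 Hz exceeds it.
Alias = |26,500 − 1×24,000| = |26,500 − 24,000| = 2,500 Hz = 2.5 kHz.

2.5 kHz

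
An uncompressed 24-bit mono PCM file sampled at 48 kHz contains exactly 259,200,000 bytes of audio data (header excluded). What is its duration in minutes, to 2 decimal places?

Byte rate = 48,000 × 3 × 1 = 144,000 bytes/s.
Duration = 259,200,000 / 144,000 = 1,800 s.
1,800 s / 60 = 30.00 minutes.

30.00 minutes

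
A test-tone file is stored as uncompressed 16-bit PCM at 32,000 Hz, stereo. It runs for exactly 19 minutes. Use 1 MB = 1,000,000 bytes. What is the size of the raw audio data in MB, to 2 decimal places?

145.92 MB

Duration = exactly 19 minutes = 1,140 s.
Bytes = 32,000 samples/s × 1,140 s × 2 bytes/sample × 2 ch = 145,920,000 bytes.
145,920,000 / 1,000,000 = 145.92 MB.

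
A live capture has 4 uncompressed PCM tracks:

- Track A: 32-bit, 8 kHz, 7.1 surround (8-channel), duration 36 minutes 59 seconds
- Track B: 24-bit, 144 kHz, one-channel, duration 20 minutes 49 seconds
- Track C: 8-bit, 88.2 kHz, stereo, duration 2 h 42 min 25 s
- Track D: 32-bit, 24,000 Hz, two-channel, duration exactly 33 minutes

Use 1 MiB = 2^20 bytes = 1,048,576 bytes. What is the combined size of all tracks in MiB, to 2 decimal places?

3058.25 MiB

Track A: 36 minutes 59 seconds = 2,219 s; 8,000 × 2,219 × 4 × 8 = 568,064,000 bytes.
Track B: 20 minutes 49 seconds = 1,249 s; 144,000 × 1,249 × 3 × 1 = 539,568,000 bytes.
Track C: 2 h 42 min 25 s = 9,745 s; 88,200 × 9,745 × 1 × 2 = 1,719,018,000 bytes.
Track D: exactly 33 minutes = 1,980 s; 24,000 × 1,980 × 4 × 2 = 380,160,000 bytes.
Total = 3,206,810,000 bytes = 3058.25 MiB.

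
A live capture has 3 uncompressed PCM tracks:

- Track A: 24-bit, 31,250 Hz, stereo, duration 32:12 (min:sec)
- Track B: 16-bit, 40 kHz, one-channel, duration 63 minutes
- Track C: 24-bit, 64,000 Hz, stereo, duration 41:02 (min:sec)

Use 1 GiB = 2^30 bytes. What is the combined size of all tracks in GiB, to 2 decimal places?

1.50 GiB

Track A: 32:12 (min:sec) = 1,932 s; 31,250 × 1,932 × 3 × 2 = 362,250,000 bytes.
Track B: 63 minutes = 3,780 s; 40,000 × 3,780 × 2 × 1 = 302,400,000 bytes.
Track C: 41:02 (min:sec) = 2,462 s; 64,000 × 2,462 × 3 × 2 = 945,408,000 bytes.
Total = 1,610,058,000 bytes = 1.50 GiB.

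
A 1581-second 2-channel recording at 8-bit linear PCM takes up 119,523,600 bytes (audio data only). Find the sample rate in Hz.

37,800 Hz

Bytes = sample_rate × seconds × bytes_per_sample × channels.
sample_rate = 119,523,600 / (1,581 × 1 × 2) = 119,523,600 / 3,162 = 37,800 Hz.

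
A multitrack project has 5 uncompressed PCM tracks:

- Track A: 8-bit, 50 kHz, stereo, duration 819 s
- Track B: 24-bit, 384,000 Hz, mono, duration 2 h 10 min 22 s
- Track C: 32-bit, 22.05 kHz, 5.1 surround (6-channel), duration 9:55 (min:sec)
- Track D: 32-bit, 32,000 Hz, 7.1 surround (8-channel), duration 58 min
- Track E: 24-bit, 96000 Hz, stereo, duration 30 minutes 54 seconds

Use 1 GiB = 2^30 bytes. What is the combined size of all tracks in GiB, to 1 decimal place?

Track A: 50,000 × 819 × 1 × 2 = 81,900,000 bytes.
Track B: 2 h 10 min 22 s = 7,822 s; 384,000 × 7,822 × 3 × 1 = 9,010,944,000 bytes.
Track C: 9:55 (min:sec) = 595 s; 22,050 × 595 × 4 × 6 = 314,874,000 bytes.
Track D: 58 min = 3,480 s; 32,000 × 3,480 × 4 × 8 = 3,563,520,000 bytes.
Track E: 30 minutes 54 seconds = 1,854 s; 96,000 × 1,854 × 3 × 2 = 1,067,904,000 bytes.
Total = 14,039,142,000 bytes = 13.1 GiB.

13.1 GiB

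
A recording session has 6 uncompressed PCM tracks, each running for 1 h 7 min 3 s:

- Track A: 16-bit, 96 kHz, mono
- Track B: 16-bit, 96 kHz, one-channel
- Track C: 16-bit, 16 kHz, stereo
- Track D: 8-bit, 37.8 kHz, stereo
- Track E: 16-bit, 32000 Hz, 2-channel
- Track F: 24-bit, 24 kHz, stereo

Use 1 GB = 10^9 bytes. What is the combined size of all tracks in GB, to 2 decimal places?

1 h 7 min 3 s = 4,023 s.
Track A: 96,000 × 4,023 × 2 × 1 = 772,416,000 bytes.
Track B: 96,000 × 4,023 × 2 × 1 = 772,416,000 bytes.
Track C: 16,000 × 4,023 × 2 × 2 = 257,472,000 bytes.
Track D: 37,800 × 4,023 × 1 × 2 = 304,138,800 bytes.
Track E: 32,000 × 4,023 × 2 × 2 = 514,944,000 bytes.
Track F: 24,000 × 4,023 × 3 × 2 = 579,312,000 bytes.
Total = 3,200,698,800 bytes = 3.20 GB.

3.20 GB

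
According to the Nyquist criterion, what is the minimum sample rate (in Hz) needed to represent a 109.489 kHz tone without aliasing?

Minimum sample rate = 2 × 109,489 Hz = 218,978 Hz.

218,978 Hz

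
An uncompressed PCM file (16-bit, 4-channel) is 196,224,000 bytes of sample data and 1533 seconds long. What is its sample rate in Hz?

Bytes = sample_rate × seconds × bytes_per_sample × channels.
sample_rate = 196,224,000 / (1,533 × 2 × 4) = 196,224,000 / 12,264 = 16,000 Hz.

16,000 Hz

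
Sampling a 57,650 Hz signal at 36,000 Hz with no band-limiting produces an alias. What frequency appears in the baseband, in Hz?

Nyquist = 36,000/2 = 18,000 Hz; 57,650 Hz exceeds it.
Alias = |57,650 − 2×36,000| = |57,650 − 72,000| = 14,350 Hz.

14,350 Hz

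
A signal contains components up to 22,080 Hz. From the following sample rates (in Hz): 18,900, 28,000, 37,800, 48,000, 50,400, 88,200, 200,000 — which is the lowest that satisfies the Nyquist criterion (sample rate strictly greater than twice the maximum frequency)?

48,000 Hz

Need sample rate > 2 × 22,080 = 44,160 Hz.
Lowest listed rate above 44,160 Hz is 48,000 Hz.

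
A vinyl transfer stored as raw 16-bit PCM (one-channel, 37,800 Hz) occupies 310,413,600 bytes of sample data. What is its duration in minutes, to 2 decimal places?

Byte rate = 37,800 × 2 × 1 = 75,600 bytes/s.
Duration = 310,413,600 / 75,600 = 4,106 s.
4,106 s / 60 = 68.43 minutes.

68.43 minutes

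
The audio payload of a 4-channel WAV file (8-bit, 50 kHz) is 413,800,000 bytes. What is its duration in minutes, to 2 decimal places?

34.48 minutes

Byte rate = 50,000 × 1 × 4 = 200,000 bytes/s.
Duration = 413,800,000 / 200,000 = 2,069 s.
2,069 s / 60 = 34.48 minutes.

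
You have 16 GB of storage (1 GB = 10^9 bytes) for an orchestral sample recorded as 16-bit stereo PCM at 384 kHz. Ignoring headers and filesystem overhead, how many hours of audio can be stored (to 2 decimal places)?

2.89 hours

Uncompressed byte rate = 384,000 × 2 × 2 = 1,536,000 bytes/s.
Capacity = 16 × 1,000,000,000 = 16,000,000,000 bytes.
16,000,000,000 / 1,536,000 ≈ 10416.67 s → 2.89 hours.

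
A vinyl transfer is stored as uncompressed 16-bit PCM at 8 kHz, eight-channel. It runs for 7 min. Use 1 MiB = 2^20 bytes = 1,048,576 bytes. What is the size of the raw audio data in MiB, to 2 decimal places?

51.27 MiB

Duration = 7 min = 420 s.
Bytes = 8,000 samples/s × 420 s × 2 bytes/sample × 8 ch = 53,760,000 bytes.
53,760,000 / 1,048,576 = 51.27 MiB.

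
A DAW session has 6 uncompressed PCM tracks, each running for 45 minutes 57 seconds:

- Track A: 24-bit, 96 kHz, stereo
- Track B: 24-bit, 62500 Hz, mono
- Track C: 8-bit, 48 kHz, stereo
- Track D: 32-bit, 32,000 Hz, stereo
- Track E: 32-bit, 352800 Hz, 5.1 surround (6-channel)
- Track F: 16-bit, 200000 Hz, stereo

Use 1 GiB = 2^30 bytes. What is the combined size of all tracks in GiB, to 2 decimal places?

26.66 GiB

45 minutes 57 seconds = 2,757 s.
Track A: 96,000 × 2,757 × 3 × 2 = 1,588,032,000 bytes.
Track B: 62,500 × 2,757 × 3 × 1 = 516,937,500 bytes.
Track C: 48,000 × 2,757 × 1 × 2 = 264,672,000 bytes.
Track D: 32,000 × 2,757 × 4 × 2 = 705,792,000 bytes.
Track E: 352,800 × 2,757 × 4 × 6 = 23,344,070,400 bytes.
Track F: 200,000 × 2,757 × 2 × 2 = 2,205,600,000 bytes.
Total = 28,625,103,900 bytes = 26.66 GiB.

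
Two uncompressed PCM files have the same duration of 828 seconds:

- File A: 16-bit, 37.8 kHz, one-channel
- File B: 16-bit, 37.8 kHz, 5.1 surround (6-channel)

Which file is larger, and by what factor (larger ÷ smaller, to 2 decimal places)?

File A: 37,800 × 2 × 1 = 75,600 bytes/s.
File B: 37,800 × 2 × 6 = 453,600 bytes/s.
File B is larger; ratio = 375,580,800 / 62,596,800 = 6.00.

File B, by a factor of 6.00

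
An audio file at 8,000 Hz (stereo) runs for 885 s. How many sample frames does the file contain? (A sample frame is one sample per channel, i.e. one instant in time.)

8,000 samples/s × 885 s = 7,080,000 frames.

7,080,000 sample frames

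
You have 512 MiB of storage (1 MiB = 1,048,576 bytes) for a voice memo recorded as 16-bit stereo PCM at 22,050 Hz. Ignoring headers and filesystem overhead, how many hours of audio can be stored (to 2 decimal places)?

Uncompressed byte rate = 22,050 × 2 × 2 = 88,200 bytes/s.
Capacity = 512 × 1,048,576 = 536,870,912 bytes.
536,870,912 / 88,200 ≈ 6086.97 s → 1.69 hours.

1.69 hours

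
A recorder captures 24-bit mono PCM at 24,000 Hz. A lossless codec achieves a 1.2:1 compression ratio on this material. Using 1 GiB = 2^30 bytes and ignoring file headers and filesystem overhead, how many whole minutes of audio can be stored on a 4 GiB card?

Uncompressed byte rate = 24,000 × 3 × 1 = 72,000 bytes/s.
After 1.2:1 compression, effective rate ≈ 60000 bytes/s.
Capacity = 4 × 1,073,741,824 = 4,294,967,296 bytes.
4,294,967,296 / effective rate ≈ 71582.79 s → 1,193 minutes.

1,193 minutes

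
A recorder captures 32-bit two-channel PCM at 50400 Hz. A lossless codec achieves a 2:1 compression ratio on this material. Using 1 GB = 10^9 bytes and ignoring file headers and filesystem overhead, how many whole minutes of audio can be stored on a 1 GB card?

82 minutes

Uncompressed byte rate = 50,400 × 4 × 2 = 403,200 bytes/s.
After 2:1 compression, effective rate ≈ 201600 bytes/s.
Capacity = 1 × 1,000,000,000 = 1,000,000,000 bytes.
1,000,000,000 / effective rate ≈ 4960.32 s → 82 minutes.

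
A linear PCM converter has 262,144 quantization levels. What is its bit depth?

log2(262,144) = 18.

18 bits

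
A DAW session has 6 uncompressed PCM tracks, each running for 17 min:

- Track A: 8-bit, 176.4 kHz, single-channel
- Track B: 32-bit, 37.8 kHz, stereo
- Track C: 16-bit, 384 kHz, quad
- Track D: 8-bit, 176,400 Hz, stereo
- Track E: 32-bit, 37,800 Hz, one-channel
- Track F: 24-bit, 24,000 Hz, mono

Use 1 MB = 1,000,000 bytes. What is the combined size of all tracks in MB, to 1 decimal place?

17 min = 1,020 s.
Track A: 176,400 × 1,020 × 1 × 1 = 179,928,000 bytes.
Track B: 37,800 × 1,020 × 4 × 2 = 308,448,000 bytes.
Track C: 384,000 × 1,020 × 2 × 4 = 3,133,440,000 bytes.
Track D: 176,400 × 1,020 × 1 × 2 = 359,856,000 bytes.
Track E: 37,800 × 1,020 × 4 × 1 = 154,224,000 bytes.
Track F: 24,000 × 1,020 × 3 × 1 = 73,440,000 bytes.
Total = 4,209,336,000 bytes = 4209.3 MB.

4209.3 MB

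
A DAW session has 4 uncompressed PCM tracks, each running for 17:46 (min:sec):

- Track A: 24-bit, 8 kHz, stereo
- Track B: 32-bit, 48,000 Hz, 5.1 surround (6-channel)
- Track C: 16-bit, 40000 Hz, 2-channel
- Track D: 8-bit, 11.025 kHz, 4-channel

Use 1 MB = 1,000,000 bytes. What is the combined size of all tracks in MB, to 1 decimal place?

1496.8 MB

17:46 (min:sec) = 1,066 s.
Track A: 8,000 × 1,066 × 3 × 2 = 51,168,000 bytes.
Track B: 48,000 × 1,066 × 4 × 6 = 1,228,032,000 bytes.
Track C: 40,000 × 1,066 × 2 × 2 = 170,560,000 bytes.
Track D: 11,025 × 1,066 × 1 × 4 = 47,010,600 bytes.
Total = 1,496,770,600 bytes = 1496.8 MB.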